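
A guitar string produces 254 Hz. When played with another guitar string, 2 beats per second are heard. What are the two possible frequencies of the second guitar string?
f₂ = 254 ± 2 Hz → 256 Hz or 252 Hz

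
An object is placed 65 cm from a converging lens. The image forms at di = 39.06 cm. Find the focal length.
1/f = 1/do + 1/di → f = 24.4 cm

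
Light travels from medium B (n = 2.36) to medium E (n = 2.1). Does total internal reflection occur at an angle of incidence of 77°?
θc = arcsin(n₂/n₁) = 62.85°; 77° > θc, so yes — total internal reflection.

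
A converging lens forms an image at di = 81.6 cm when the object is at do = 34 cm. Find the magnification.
M = −di/do = -2.4 (inverted image)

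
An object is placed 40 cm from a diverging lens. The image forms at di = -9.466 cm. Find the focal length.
1/f = 1/do + 1/di → f = -12.4 cm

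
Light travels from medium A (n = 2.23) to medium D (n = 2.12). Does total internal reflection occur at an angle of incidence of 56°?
θc = arcsin(n₂/n₁) = 71.93°; 56° < θc, so no — the ray refracts.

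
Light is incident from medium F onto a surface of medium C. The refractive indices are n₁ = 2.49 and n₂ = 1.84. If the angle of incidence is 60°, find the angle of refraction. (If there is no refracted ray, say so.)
sin θ₂ = (n₁/n₂)·sin θ₁ = 1.172 > 1, so there is no refracted ray — the light undergoes total internal reflection.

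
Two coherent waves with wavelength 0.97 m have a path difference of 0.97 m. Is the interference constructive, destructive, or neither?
constructive — path difference = 1λ, a whole number of wavelengths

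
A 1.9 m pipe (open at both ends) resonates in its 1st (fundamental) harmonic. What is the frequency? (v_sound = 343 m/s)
fₙ = nv/(2L) = 90.26 Hz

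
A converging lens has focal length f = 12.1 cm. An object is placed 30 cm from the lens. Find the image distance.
1/di = 1/f − 1/do → di = 20.28 cm (real image)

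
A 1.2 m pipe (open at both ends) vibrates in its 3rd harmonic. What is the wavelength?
λₙ = 2L/n = 0.8 m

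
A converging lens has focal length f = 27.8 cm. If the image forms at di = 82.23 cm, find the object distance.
1/do = 1/f − 1/di → do = 42 cm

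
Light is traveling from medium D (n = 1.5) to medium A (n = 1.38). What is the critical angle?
θc = arcsin(n₂/n₁) = 66.93°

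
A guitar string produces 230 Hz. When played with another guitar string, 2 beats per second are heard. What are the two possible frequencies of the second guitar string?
f₂ = 230 ± 2 Hz → 232 Hz or 228 Hz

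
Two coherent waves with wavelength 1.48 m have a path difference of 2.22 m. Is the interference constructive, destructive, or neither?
destructive — path difference = 1.5λ, an odd multiple of λ/2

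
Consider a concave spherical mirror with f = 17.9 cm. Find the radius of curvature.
R = 2|f| = 35.8 cm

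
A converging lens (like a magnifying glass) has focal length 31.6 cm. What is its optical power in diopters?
P = 1/f = 3.165 D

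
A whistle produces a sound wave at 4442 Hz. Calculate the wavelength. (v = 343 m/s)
λ = v/f = 0.07722 m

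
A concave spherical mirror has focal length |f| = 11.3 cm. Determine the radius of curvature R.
R = 2|f| = 22.6 cm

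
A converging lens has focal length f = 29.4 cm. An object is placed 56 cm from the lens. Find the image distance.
1/di = 1/f − 1/do → di = 61.89 cm (real image)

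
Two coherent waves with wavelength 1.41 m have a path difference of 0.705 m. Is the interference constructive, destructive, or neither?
destructive — path difference = 0.5λ, an odd multiple of λ/2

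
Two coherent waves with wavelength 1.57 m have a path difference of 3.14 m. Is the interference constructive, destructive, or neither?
constructive — path difference = 2λ, a whole number of wavelengths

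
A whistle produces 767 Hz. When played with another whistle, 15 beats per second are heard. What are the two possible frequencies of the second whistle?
f₂ = 767 ± 15 Hz → 782 Hz or 752 Hz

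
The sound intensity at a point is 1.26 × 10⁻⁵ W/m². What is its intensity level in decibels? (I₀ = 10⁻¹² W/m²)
β = 10·log₁₀(I/I₀) = 71 dB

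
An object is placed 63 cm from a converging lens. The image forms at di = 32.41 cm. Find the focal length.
1/f = 1/do + 1/di → f = 21.4 cm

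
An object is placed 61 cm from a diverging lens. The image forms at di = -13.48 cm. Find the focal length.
1/f = 1/do + 1/di → f = -17.3 cm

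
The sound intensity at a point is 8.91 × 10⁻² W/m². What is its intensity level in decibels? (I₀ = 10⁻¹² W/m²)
β = 10·log₁₀(I/I₀) = 109.5 dB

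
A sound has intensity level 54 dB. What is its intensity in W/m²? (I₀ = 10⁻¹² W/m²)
I = I₀·10^(β/10) = 2.51 × 10⁻⁷ W/m²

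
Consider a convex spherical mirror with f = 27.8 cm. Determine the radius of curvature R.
R = 2|f| = 55.6 cm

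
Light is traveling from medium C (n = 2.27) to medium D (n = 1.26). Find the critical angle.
θc = arcsin(n₂/n₁) = 33.72°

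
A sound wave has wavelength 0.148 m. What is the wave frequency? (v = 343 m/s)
f = v/λ = 2318 Hz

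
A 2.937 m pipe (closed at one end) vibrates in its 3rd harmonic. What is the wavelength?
λₙ = 4L/n = 3.916 m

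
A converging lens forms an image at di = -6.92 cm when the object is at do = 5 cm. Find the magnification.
M = −di/do = 1.384 (upright image)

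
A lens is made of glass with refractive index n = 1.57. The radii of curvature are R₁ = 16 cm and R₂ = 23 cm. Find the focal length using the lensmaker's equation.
1/f = (n − 1)(1/R₁ − 1/R₂) → f = 92.23 cm (converging lens)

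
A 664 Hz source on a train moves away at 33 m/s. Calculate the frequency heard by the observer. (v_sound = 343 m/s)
f_obs = f·v/(v + v_s) = 605.7 Hz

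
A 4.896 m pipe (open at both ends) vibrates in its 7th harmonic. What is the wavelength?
λₙ = 2L/n = 1.399 m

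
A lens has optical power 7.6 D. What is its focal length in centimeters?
f = 1/P = 13.16 cm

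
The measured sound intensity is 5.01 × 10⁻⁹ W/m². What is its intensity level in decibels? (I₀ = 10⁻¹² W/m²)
β = 10·log₁₀(I/I₀) = 37 dB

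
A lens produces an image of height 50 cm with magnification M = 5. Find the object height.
ho = |hi|/|M| = 10 cm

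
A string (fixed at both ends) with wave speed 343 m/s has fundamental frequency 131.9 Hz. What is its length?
L = v/(2f₁) = 1.3 m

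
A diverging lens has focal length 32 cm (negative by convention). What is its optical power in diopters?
P = 1/f = -3.125 D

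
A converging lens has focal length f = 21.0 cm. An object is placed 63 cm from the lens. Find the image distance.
1/di = 1/f − 1/do → di = 31.5 cm (real image)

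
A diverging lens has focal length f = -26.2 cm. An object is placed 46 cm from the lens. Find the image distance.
1/di = 1/f − 1/do → di = -16.69 cm (virtual image)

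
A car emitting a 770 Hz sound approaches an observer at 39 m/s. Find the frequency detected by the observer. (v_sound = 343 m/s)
f_obs = f·v/(v − v_s) = 868.8 Hz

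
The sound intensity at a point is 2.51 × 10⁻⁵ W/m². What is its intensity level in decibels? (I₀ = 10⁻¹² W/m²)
β = 10·log₁₀(I/I₀) = 74 dB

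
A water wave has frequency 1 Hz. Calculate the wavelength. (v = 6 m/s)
λ = v/f = 6 m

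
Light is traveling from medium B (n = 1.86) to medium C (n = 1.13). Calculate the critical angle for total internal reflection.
θc = arcsin(n₂/n₁) = 37.41°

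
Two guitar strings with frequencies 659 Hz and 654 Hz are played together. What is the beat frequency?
5 Hz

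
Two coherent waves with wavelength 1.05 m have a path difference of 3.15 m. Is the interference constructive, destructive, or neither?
constructive — path difference = 3λ, a whole number of wavelengths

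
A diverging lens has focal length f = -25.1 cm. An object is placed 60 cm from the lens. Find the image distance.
1/di = 1/f − 1/do → di = -17.7 cm (virtual image)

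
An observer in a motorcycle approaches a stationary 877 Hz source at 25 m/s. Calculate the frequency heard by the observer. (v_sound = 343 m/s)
f_obs = f·(v + v_o)/v = 940.9 Hz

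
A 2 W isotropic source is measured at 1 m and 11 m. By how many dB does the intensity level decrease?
Δβ = 20·log₁₀(r₂/r₁) = 20.83 dB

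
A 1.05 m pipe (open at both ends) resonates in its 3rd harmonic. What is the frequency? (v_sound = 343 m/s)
fₙ = nv/(2L) = 490 Hz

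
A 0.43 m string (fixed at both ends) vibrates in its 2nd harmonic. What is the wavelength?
λₙ = 2L/n = 0.43 m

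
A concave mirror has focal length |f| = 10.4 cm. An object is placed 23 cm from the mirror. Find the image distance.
f = +10.4 cm (concave); 1/di = 1/f − 1/do → di = 18.98 cm (real image, in front of mirror)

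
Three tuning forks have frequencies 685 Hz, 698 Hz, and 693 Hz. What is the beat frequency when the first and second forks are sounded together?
13 Hz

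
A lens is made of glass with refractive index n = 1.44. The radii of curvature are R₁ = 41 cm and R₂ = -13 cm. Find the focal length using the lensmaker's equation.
1/f = (n − 1)(1/R₁ − 1/R₂) → f = 22.43 cm (converging lens)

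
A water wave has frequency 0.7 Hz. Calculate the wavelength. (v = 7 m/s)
λ = v/f = 10 m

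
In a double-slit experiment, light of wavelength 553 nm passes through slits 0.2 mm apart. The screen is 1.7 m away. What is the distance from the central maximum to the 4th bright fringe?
y = mλL/d = 18.8 mm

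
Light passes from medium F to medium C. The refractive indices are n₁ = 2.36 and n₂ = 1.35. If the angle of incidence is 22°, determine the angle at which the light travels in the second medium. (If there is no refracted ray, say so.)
sin θ₂ = (n₁/n₂)·sin θ₁ = 0.6549 → θ₂ = 40.91°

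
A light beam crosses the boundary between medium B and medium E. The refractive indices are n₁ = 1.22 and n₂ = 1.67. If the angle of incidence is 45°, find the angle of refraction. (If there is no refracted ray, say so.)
sin θ₂ = (n₁/n₂)·sin θ₁ = 0.5166 → θ₂ = 31.1°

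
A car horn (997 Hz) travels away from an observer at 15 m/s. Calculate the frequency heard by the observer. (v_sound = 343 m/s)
f_obs = f·v/(v + v_s) = 955.2 Hz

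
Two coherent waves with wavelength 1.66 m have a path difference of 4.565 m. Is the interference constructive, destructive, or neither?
neither (partial) — path difference = 2.75λ, neither a whole number of wavelengths nor an odd multiple of λ/2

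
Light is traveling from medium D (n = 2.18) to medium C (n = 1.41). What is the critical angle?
θc = arcsin(n₂/n₁) = 40.3°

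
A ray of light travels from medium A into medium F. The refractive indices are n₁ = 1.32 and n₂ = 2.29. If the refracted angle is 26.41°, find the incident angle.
sin θ₁ = (n₂/n₁)·sin θ₂ → θ₁ = 50.5°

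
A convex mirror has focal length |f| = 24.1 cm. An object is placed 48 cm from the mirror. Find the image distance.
f = −24.1 cm (convex); 1/di = 1/f − 1/do → di = -16.04 cm (virtual image, behind mirror)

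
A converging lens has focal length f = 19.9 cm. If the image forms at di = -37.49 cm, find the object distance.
1/do = 1/f − 1/di → do = 13 cm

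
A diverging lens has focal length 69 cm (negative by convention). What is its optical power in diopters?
P = 1/f = -1.449 D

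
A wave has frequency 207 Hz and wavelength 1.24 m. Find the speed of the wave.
v = fλ = 256.7 m/s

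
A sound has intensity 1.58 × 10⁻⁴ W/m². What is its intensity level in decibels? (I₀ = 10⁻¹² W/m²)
β = 10·log₁₀(I/I₀) = 81.99 dB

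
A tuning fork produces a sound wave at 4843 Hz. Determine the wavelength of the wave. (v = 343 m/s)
λ = v/f = 0.07082 m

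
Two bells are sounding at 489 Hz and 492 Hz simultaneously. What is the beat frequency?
3 Hz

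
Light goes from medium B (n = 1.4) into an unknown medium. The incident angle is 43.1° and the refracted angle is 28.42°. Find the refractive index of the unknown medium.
n₂ = n₁·sin θ₁ / sin θ₂ = 2.01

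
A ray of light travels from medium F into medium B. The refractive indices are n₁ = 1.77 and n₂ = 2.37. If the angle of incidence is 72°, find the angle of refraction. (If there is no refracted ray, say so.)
sin θ₂ = (n₁/n₂)·sin θ₁ = 0.7103 → θ₂ = 45.26°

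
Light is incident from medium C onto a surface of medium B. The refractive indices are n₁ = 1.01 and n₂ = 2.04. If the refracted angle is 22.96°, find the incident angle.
sin θ₁ = (n₂/n₁)·sin θ₂ → θ₁ = 51.99°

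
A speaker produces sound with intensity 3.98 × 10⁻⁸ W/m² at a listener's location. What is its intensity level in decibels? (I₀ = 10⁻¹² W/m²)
β = 10·log₁₀(I/I₀) = 46 dB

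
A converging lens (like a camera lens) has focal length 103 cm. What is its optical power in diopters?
P = 1/f = 0.9709 D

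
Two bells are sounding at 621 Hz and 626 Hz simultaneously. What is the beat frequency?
5 Hz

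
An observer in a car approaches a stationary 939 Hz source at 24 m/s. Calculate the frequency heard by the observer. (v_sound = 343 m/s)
f_obs = f·(v + v_o)/v = 1005 Hz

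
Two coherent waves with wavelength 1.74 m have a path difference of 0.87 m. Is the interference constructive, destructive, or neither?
destructive — path difference = 0.5λ, an odd multiple of λ/2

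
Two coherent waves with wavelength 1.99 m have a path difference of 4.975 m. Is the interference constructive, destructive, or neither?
destructive — path difference = 2.5λ, an odd multiple of λ/2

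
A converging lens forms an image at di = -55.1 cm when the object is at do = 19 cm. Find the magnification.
M = −di/do = 2.9 (upright image)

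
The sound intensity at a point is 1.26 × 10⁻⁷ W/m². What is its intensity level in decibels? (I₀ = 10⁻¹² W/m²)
β = 10·log₁₀(I/I₀) = 51 dB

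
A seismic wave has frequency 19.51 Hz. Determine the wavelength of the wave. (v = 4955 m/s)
λ = v/f = 254 m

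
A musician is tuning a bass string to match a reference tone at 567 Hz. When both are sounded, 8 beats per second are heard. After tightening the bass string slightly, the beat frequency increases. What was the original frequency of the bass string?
575 Hz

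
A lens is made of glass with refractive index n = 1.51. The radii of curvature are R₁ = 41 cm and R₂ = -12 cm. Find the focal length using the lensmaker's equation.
1/f = (n − 1)(1/R₁ − 1/R₂) → f = 18.2 cm (converging lens)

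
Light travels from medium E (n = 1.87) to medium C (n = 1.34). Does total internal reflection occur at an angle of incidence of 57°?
θc = arcsin(n₂/n₁) = 45.77°; 57° > θc, so yes — total internal reflection.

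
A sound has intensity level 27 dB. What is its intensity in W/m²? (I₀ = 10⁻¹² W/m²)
I = I₀·10^(β/10) = 5.01 × 10⁻¹⁰ W/m²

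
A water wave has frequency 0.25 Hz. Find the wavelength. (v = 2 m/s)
λ = v/f = 8 m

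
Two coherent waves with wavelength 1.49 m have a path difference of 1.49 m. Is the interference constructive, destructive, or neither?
constructive — path difference = 1λ, a whole number of wavelengths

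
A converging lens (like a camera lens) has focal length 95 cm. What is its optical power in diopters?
P = 1/f = 1.053 D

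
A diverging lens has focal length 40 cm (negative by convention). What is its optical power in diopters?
P = 1/f = -2.5 D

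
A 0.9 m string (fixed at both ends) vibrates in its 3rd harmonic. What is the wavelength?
λₙ = 2L/n = 0.6 m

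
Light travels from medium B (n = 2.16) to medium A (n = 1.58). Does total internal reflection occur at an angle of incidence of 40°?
θc = arcsin(n₂/n₁) = 47.01°; 40° < θc, so no — the ray refracts.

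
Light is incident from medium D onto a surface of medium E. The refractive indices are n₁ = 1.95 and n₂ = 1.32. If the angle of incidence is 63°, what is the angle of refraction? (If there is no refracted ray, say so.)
sin θ₂ = (n₁/n₂)·sin θ₁ = 1.316 > 1, so there is no refracted ray — the light undergoes total internal reflection.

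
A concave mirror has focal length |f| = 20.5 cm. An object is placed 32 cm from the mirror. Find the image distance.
f = +20.5 cm (concave); 1/di = 1/f − 1/do → di = 57.04 cm (real image, in front of mirror)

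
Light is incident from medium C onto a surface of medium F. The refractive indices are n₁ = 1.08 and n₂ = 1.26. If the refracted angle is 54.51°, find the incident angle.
sin θ₁ = (n₂/n₁)·sin θ₂ → θ₁ = 71.79°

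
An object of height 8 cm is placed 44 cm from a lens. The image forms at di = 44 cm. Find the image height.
hi = (-di/do) × ho = -8 cm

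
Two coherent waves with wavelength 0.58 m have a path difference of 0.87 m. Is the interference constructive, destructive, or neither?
destructive — path difference = 1.5λ, an odd multiple of λ/2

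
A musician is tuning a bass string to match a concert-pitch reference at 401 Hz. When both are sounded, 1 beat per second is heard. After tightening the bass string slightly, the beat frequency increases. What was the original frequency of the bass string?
402 Hz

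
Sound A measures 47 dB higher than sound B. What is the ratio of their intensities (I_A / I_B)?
I_A/I_B = 10^(Δβ/10) = 50120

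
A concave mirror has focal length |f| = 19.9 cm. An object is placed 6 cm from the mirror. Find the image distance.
f = +19.9 cm (concave); 1/di = 1/f − 1/do → di = -8.59 cm (virtual image, behind mirror)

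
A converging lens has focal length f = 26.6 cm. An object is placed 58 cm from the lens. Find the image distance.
1/di = 1/f − 1/do → di = 49.13 cm (real image)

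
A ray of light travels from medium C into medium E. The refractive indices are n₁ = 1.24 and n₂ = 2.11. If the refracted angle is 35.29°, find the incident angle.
sin θ₁ = (n₂/n₁)·sin θ₂ → θ₁ = 79.44°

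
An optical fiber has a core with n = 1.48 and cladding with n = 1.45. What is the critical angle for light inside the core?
θc = arcsin(n_cladding/n_core) = 78.44°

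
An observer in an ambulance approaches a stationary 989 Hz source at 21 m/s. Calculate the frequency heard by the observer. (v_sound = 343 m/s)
f_obs = f·(v + v_o)/v = 1050 Hz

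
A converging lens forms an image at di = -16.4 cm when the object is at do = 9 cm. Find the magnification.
M = −di/do = 1.822 (upright image)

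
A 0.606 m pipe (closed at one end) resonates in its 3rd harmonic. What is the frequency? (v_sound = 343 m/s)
fₙ = nv/(4L) = 424.5 Hz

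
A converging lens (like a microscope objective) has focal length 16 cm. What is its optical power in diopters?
P = 1/f = 6.25 D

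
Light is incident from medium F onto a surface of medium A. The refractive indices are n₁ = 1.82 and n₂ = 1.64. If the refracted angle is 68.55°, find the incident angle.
sin θ₁ = (n₂/n₁)·sin θ₂ → θ₁ = 57°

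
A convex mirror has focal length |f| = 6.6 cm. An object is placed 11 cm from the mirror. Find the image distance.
f = −6.6 cm (convex); 1/di = 1/f − 1/do → di = -4.125 cm (virtual image, behind mirror)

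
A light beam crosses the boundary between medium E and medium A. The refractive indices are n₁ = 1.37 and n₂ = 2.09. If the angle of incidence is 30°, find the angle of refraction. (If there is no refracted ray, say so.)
sin θ₂ = (n₁/n₂)·sin θ₁ = 0.3278 → θ₂ = 19.13°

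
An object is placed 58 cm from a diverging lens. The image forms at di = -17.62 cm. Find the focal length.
1/f = 1/do + 1/di → f = -25.31 cm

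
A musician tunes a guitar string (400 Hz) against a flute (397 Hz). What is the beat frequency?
3 Hz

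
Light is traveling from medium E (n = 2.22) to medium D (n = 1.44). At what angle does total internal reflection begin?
θc = arcsin(n₂/n₁) = 40.44°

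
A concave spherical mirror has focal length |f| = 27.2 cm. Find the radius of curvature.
R = 2|f| = 54.4 cm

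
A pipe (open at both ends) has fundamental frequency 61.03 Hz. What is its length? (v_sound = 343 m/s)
L = v/(2f₁) = 2.81 m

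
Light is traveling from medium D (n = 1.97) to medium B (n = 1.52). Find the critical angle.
θc = arcsin(n₂/n₁) = 50.5°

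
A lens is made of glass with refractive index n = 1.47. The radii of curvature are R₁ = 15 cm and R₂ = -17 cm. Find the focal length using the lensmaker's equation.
1/f = (n − 1)(1/R₁ − 1/R₂) → f = 16.95 cm (converging lens)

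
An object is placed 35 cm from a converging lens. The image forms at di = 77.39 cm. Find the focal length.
1/f = 1/do + 1/di → f = 24.1 cm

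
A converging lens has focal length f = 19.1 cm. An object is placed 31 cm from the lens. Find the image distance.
1/di = 1/f − 1/do → di = 49.76 cm (real image)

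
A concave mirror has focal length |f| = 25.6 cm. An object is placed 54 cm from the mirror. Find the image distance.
f = +25.6 cm (concave); 1/di = 1/f − 1/do → di = 48.68 cm (real image, in front of mirror)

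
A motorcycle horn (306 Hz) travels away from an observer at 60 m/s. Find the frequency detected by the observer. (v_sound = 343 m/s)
f_obs = f·v/(v + v_s) = 260.4 Hz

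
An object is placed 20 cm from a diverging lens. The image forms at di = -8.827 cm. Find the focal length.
1/f = 1/do + 1/di → f = -15.8 cm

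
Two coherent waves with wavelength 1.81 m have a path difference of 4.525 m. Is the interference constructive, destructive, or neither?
destructive — path difference = 2.5λ, an odd multiple of λ/2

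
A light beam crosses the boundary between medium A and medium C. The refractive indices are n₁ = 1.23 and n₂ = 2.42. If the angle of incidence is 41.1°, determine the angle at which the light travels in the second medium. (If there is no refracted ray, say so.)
sin θ₂ = (n₁/n₂)·sin θ₁ = 0.3341 → θ₂ = 19.52°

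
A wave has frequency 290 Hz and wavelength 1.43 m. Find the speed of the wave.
v = fλ = 414.7 m/s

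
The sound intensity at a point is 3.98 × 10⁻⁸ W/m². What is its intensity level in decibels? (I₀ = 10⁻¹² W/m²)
β = 10·log₁₀(I/I₀) = 46 dB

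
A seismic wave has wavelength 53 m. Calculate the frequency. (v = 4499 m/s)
f = v/λ = 84.89 Hz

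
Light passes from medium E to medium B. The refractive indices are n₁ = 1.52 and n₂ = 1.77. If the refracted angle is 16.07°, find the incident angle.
sin θ₁ = (n₂/n₁)·sin θ₂ → θ₁ = 18.8°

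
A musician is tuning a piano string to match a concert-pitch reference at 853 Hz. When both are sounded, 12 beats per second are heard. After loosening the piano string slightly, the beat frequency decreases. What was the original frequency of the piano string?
865 Hz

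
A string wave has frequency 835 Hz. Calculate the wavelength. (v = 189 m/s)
λ = v/f = 0.2263 m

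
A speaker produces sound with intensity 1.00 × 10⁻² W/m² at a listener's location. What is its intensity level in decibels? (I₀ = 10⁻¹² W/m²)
β = 10·log₁₀(I/I₀) = 100 dB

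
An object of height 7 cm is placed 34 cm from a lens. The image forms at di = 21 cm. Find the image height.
hi = (-di/do) × ho = -4.324 cm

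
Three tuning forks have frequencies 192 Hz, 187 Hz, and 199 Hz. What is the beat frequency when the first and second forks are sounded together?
5 Hz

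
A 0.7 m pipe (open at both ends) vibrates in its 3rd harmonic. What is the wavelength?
λₙ = 2L/n = 0.4667 m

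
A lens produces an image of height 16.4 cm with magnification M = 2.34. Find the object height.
ho = |hi|/|M| = 7.009 cm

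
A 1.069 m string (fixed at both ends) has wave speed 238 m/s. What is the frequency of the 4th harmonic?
fₙ = nv/(2L) = 445.3 Hz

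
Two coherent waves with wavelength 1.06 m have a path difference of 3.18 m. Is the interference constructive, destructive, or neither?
constructive — path difference = 3λ, a whole number of wavelengths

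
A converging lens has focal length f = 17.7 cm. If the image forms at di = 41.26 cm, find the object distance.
1/do = 1/f − 1/di → do = 31 cm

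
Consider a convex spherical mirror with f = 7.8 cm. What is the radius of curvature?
R = 2|f| = 15.6 cm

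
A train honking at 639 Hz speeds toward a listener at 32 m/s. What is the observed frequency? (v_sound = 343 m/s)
f_obs = f·v/(v − v_s) = 704.7 Hz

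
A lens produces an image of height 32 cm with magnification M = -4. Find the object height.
ho = |hi|/|M| = 8 cm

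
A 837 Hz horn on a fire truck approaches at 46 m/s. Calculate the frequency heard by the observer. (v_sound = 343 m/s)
f_obs = f·v/(v − v_s) = 966.6 Hz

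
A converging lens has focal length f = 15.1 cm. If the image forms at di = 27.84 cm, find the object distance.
1/do = 1/f − 1/di → do = 33 cm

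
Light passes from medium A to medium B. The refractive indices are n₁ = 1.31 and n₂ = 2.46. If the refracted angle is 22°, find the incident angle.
sin θ₁ = (n₂/n₁)·sin θ₂ → θ₁ = 44.71°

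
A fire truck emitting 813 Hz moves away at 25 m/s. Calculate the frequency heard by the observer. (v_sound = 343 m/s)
f_obs = f·v/(v + v_s) = 757.8 Hz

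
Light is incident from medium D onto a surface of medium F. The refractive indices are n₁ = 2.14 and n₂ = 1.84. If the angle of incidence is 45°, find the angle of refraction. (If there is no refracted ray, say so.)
sin θ₂ = (n₁/n₂)·sin θ₁ = 0.8224 → θ₂ = 55.33°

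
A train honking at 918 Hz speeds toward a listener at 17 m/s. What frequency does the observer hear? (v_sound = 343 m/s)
f_obs = f·v/(v − v_s) = 965.9 Hz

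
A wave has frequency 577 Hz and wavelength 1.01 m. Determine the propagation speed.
v = fλ = 582.8 m/s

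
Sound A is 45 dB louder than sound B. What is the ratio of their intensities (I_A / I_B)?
I_A/I_B = 10^(Δβ/10) = 31620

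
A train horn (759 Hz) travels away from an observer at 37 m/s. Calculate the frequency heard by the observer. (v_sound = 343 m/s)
f_obs = f·v/(v + v_s) = 685.1 Hz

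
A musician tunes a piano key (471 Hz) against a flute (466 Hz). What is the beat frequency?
5 Hz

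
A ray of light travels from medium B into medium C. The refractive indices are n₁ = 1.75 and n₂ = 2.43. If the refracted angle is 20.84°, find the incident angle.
sin θ₁ = (n₂/n₁)·sin θ₂ → θ₁ = 29.6°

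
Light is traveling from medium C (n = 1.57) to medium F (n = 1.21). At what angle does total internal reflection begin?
θc = arcsin(n₂/n₁) = 50.42°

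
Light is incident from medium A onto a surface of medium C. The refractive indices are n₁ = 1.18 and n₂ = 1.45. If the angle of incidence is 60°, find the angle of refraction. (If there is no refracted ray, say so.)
sin θ₂ = (n₁/n₂)·sin θ₁ = 0.7048 → θ₂ = 44.81°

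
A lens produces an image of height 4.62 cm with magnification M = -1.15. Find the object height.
ho = |hi|/|M| = 4.017 cm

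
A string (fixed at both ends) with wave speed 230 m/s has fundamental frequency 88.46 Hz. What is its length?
L = v/(2f₁) = 1.3 m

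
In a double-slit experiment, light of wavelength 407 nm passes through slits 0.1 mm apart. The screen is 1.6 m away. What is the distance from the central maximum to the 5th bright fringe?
y = mλL/d = 32.56 mm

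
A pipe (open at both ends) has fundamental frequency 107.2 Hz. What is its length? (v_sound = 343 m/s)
L = v/(2f₁) = 1.6 m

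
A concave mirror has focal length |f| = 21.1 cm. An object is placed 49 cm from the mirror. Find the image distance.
f = +21.1 cm (concave); 1/di = 1/f − 1/do → di = 37.06 cm (real image, in front of mirror)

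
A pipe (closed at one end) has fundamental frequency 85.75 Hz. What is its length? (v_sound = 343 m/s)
L = v/(4f₁) = 1 m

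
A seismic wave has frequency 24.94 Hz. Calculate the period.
T = 1/f = 0.0401 s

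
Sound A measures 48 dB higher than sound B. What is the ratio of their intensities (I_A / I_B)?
I_A/I_B = 10^(Δβ/10) = 63100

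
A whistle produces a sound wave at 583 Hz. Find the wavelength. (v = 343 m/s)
λ = v/f = 0.5883 m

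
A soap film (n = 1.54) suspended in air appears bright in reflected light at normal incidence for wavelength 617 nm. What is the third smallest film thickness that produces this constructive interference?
2nt = (m − ½)λ with m = 3 → t = (m − ½)λ/(2n) = 500.8 nm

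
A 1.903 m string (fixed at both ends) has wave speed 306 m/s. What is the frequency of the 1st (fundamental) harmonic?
fₙ = nv/(2L) = 80.4 Hz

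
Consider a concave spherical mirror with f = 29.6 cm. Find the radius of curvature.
R = 2|f| = 59.2 cm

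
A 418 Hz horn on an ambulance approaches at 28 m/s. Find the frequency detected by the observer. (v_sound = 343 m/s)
f_obs = f·v/(v − v_s) = 455.2 Hz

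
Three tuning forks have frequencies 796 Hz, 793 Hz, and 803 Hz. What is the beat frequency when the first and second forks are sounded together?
3 Hz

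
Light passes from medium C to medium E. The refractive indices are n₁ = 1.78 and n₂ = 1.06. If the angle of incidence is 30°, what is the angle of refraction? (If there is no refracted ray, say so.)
sin θ₂ = (n₁/n₂)·sin θ₁ = 0.8396 → θ₂ = 57.1°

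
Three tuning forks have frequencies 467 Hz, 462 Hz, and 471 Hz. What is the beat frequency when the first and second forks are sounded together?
5 Hz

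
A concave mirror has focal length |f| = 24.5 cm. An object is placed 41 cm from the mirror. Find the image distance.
f = +24.5 cm (concave); 1/di = 1/f − 1/do → di = 60.88 cm (real image, in front of mirror)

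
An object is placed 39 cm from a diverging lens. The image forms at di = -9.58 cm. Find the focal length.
1/f = 1/do + 1/di → f = -12.7 cm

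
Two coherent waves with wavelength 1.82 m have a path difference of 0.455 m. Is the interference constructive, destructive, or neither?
neither (partial) — path difference = 0.25λ, neither a whole number of wavelengths nor an odd multiple of λ/2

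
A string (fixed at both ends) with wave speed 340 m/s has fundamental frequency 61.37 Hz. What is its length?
L = v/(2f₁) = 2.77 m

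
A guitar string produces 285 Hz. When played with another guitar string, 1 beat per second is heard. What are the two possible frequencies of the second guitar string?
f₂ = 285 ± 1 Hz → 286 Hz or 284 Hz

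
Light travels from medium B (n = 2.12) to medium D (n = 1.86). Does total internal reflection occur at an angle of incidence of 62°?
θc = arcsin(n₂/n₁) = 61.33°; 62° > θc, so yes — total internal reflection.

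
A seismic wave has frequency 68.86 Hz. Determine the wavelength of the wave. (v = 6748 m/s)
λ = v/f = 98 m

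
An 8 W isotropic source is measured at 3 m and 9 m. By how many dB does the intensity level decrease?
Δβ = 20·log₁₀(r₂/r₁) = 9.542 dB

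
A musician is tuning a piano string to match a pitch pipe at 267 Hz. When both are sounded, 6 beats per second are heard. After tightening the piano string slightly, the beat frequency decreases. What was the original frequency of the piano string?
261 Hz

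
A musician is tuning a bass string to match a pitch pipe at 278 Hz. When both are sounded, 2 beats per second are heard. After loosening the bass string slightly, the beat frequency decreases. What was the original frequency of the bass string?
280 Hz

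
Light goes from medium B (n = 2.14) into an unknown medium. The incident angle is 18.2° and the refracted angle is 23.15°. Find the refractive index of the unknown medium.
n₂ = n₁·sin θ₁ / sin θ₂ = 1.7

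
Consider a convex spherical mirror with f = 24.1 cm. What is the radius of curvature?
R = 2|f| = 48.2 cm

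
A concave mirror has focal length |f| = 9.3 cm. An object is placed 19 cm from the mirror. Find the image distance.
f = +9.3 cm (concave); 1/di = 1/f − 1/do → di = 18.22 cm (real image, in front of mirror)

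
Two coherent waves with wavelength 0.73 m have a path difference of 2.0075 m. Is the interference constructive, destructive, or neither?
neither (partial) — path difference = 2.75λ, neither a whole number of wavelengths nor an odd multiple of λ/2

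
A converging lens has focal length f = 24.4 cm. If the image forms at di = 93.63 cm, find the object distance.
1/do = 1/f − 1/di → do = 33 cm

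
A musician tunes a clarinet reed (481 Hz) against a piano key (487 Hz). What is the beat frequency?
6 Hz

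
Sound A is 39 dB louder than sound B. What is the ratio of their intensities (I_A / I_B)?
I_A/I_B = 10^(Δβ/10) = 7943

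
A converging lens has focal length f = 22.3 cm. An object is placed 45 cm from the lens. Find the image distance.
1/di = 1/f − 1/do → di = 44.21 cm (real image)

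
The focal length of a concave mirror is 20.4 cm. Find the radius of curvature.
R = 2|f| = 40.8 cm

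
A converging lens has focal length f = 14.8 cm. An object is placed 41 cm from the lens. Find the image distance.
1/di = 1/f − 1/do → di = 23.16 cm (real image)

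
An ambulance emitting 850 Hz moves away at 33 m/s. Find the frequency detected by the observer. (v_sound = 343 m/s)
f_obs = f·v/(v + v_s) = 775.4 Hz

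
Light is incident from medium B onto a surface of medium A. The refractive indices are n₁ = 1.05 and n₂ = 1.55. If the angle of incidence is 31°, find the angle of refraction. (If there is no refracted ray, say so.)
sin θ₂ = (n₁/n₂)·sin θ₁ = 0.3489 → θ₂ = 20.42°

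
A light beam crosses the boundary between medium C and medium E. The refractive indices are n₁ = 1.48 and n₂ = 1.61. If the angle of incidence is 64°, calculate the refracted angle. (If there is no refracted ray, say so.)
sin θ₂ = (n₁/n₂)·sin θ₁ = 0.8262 → θ₂ = 55.71°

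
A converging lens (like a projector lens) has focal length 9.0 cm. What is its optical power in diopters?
P = 1/f = 11.11 D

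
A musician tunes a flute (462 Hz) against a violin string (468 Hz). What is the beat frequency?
6 Hz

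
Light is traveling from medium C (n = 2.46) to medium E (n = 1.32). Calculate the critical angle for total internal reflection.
θc = arcsin(n₂/n₁) = 32.45°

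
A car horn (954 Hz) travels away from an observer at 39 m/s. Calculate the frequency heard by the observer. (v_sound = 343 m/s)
f_obs = f·v/(v + v_s) = 856.6 Hz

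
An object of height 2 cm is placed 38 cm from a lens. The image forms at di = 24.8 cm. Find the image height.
hi = (-di/do) × ho = -1.305 cm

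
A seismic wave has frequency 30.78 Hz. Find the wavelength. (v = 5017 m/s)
λ = v/f = 163 m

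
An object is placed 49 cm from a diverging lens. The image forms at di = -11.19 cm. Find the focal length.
1/f = 1/do + 1/di → f = -14.5 cm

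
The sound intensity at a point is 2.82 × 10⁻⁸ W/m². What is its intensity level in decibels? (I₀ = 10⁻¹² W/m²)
β = 10·log₁₀(I/I₀) = 44.5 dB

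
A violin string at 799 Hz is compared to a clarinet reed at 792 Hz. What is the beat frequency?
7 Hz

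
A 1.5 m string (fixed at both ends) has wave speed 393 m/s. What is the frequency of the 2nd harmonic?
fₙ = nv/(2L) = 262 Hz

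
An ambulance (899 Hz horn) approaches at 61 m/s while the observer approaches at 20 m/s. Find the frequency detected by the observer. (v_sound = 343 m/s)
f_obs = f·(v + v_o)/(v − v_s) = 1157 Hz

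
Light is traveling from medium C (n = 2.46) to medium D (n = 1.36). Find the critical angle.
θc = arcsin(n₂/n₁) = 33.56°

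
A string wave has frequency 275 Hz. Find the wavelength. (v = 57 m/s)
λ = v/f = 0.2073 m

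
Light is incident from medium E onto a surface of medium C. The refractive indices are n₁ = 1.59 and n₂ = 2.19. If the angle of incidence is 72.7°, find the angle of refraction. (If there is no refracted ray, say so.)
sin θ₂ = (n₁/n₂)·sin θ₁ = 0.6932 → θ₂ = 43.88°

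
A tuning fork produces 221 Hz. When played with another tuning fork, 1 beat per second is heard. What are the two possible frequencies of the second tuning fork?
f₂ = 221 ± 1 Hz → 222 Hz or 220 Hz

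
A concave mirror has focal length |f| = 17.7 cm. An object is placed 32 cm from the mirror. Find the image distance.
f = +17.7 cm (concave); 1/di = 1/f − 1/do → di = 39.61 cm (real image, in front of mirror)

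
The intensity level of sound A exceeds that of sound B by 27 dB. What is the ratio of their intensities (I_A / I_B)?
I_A/I_B = 10^(Δβ/10) = 501.2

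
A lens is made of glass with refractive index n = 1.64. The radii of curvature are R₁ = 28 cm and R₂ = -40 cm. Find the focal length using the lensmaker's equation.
1/f = (n − 1)(1/R₁ − 1/R₂) → f = 25.74 cm (converging lens)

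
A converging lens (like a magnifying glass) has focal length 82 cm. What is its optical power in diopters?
P = 1/f = 1.22 D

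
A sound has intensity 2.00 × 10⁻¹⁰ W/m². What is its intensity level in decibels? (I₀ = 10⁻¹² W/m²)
β = 10·log₁₀(I/I₀) = 23.01 dB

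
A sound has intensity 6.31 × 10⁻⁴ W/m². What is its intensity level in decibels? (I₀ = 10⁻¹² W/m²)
β = 10·log₁₀(I/I₀) = 88 dB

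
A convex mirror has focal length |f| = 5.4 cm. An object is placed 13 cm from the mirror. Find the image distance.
f = −5.4 cm (convex); 1/di = 1/f − 1/do → di = -3.815 cm (virtual image, behind mirror)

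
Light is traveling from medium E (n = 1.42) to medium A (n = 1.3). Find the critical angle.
θc = arcsin(n₂/n₁) = 66.28°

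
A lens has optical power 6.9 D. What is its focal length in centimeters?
f = 1/P = 14.49 cm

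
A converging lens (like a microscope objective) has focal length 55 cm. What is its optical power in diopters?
P = 1/f = 1.818 D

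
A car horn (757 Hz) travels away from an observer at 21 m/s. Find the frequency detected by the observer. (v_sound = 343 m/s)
f_obs = f·v/(v + v_s) = 713.3 Hz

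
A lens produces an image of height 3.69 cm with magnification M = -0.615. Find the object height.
ho = |hi|/|M| = 6 cm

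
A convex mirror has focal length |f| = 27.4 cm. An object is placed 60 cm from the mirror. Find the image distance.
f = −27.4 cm (convex); 1/di = 1/f − 1/do → di = -18.81 cm (virtual image, behind mirror)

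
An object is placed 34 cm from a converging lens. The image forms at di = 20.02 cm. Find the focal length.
1/f = 1/do + 1/di → f = 12.6 cm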